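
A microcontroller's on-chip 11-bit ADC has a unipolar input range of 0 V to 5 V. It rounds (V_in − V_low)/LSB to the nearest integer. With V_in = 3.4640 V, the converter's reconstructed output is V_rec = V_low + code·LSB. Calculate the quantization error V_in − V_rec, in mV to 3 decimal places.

-0.355 mV

One LSB is 5 V / 2048 = 2.441 mV.
(3.4640 − 0)/0.00244141 = 1418.8544; round gives code 1419.
V_rec = 0 + 1419·0.00244141 = 3.4643555 V.
Difference: -0.000355469 V → -0.355 mV.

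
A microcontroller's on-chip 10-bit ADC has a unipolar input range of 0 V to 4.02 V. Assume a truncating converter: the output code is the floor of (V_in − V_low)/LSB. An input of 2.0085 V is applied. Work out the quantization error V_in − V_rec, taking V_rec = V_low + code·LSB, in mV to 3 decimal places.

Step size: 4.02 V ÷ 2^10 = 3.926 mV.
(2.0085 − 0)/0.00392578 = 511.6179; ⌊·⌋ gives code 511.
Code 511 maps back to 0 + 511×0.00392578 V = 2.0060742 V.
Error = 2.0085 − 2.0060742 = 0.00242578 V = 2.426 mV.

2.426 mV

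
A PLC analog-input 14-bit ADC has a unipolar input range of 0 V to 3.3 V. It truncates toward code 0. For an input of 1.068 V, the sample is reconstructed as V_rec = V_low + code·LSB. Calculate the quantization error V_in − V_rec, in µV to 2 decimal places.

One LSB is 3.3 V / 16384 = 201.42 µV.
(1.068 − 0)/0.000201416 = 5302.4582; ⌊·⌋ gives code 5302.
Code 5302 maps back to 0 + 5302×0.000201416 V = 1.0679077 V.
Error = 1.068 − 1.0679077 = 9.22852e-05 V = 92.29 µV.

92.29 µV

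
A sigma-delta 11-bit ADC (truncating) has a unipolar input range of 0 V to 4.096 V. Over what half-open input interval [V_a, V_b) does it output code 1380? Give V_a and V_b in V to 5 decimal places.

[2.76000 V, 2.76200 V)

LSB = 4.096/2^11 = 2.000 mV.
V_a = V_low + 1380·LSB = 2.76 V; V_b = V_low + 1381·LSB = 2.762 V.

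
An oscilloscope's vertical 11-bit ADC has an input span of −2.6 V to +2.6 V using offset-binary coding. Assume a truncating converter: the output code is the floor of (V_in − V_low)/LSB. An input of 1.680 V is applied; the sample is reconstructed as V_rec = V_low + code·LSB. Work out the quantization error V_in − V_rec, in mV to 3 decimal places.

1.680 mV

Step size: 5.2 V ÷ 2^11 = 2.539 mV.
(1.680 − (−2.6))/0.00253906 = 1685.6615; ⌊·⌋ gives code 1685.
V_rec = (−2.6) + 1685·0.00253906 = 1.6783203 V.
Error = 1.680 − 1.6783203 = 0.00167969 V = 1.680 mV.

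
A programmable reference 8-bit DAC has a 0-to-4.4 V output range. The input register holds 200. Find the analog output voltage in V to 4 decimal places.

LSB = 4.4 V / 2^8 = 17.188 mV.
V_out = 0 + 200 × 0.0171875 V = 3.4375 V.

3.4375 V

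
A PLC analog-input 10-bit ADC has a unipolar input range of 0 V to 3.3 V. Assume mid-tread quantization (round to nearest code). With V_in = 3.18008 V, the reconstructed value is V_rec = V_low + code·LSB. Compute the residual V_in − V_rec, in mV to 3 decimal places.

One LSB is 3.3 V / 1024 = 3.223 mV.
Scaled input = 986.7885 LSBs, so code = 987.
V_rec = 0 + 987·0.00322266 = 3.1807617 V.
Difference: -0.000681719 V → -0.682 mV.

-0.682 mV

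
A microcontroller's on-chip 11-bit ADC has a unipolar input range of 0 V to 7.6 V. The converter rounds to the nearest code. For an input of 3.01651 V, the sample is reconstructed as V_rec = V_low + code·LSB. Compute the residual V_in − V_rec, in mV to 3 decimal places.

-0.482 mV

LSB = 7.6/2^11 = 3.711 mV.
(V_in − V_low)/LSB = (3.01651 − 0)/0.00371094 = 812.8701 → code 813 (round).
V_rec = 0 + 813·0.00371094 = 3.0169922 V.
Error = 3.01651 − 3.0169922 = -0.000482187 V = -0.482 mV.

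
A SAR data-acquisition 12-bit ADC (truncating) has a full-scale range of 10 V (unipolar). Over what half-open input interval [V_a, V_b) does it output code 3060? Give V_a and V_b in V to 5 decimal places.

LSB = 10/2^12 = 2.441 mV.
V_a = V_low + 3060·LSB = 7.4707 V; V_b = V_low + 3061·LSB = 7.47314 V.

[7.47070 V, 7.47314 V)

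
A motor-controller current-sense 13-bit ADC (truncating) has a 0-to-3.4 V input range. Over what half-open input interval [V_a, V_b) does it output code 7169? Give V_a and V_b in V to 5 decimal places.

[2.97542 V, 2.97583 V)

LSB = 3.4/2^13 = 415.04 µV.
V_a = V_low + 7169·LSB = 2.97542 V; V_b = V_low + 7170·LSB = 2.97583 V.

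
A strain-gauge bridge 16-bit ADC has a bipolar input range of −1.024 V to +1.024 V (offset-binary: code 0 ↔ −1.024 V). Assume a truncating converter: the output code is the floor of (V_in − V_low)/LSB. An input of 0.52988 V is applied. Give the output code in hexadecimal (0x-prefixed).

code 0xC23C (decimal 49724)

Full-scale span = 2.048 V; LSB = 2.048/2^16 = 31.25 µV.
(V_in − V_low)/LSB = (0.52988 − (−1.024)) / 3.125e-05 = 49724.160.
Floor → code 49724.
In hexadecimal (0x-prefixed): 0xC23C.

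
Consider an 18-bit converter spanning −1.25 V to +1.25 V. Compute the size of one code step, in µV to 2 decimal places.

Full-scale span = 2.5 V.
LSB = 2.5 / 2^18 = 2.5 / 262144 = 9.53674e-06 V = 9.54 µV.

9.54 µV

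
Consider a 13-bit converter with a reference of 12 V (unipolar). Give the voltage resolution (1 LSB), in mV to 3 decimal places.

Full-scale span = 12 V.
LSB = 12 / 2^13 = 12 / 8192 = 0.00146484 V = 1.465 mV.

1.465 mV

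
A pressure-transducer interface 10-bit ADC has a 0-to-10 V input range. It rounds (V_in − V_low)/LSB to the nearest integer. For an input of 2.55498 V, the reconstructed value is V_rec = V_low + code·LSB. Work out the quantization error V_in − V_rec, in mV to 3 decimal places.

One LSB is 10 V / 1024 = 9.766 mV.
Scaled input = 261.6300 LSBs, so code = 262.
Reconstructed: 2.5585938 V.
Difference: -0.00361375 V → -3.614 mV.

-3.614 mV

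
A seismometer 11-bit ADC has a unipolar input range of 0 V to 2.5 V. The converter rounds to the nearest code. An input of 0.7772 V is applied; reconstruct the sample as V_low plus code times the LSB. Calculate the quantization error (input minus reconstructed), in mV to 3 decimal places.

One LSB is 2.5 V / 2048 = 1.221 mV.
(0.7772 − 0)/0.0012207 = 636.6822; round gives code 637.
V_rec = 0 + 637·0.0012207 = 0.77758789 V.
Error = 0.7772 − 0.77758789 = -0.000387891 V = -0.388 mV.

-0.388 mV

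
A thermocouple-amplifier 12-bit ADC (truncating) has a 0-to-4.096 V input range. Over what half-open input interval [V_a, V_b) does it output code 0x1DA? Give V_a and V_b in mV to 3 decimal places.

[474.000 mV, 475.000 mV)

LSB = 4.096/2^12 = 1.000 mV.
Code 0x1DA = 474 decimal.
V_a = V_low + 474·LSB = 0.474 V; V_b = V_low + 475·LSB = 0.475 V.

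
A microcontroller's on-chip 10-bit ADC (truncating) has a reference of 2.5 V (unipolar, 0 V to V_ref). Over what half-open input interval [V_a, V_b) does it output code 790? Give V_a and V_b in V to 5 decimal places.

[1.92871 V, 1.93115 V)

LSB = 2.5/2^10 = 2.441 mV.
V_a = V_low + 790·LSB = 1.92871 V; V_b = V_low + 791·LSB = 1.93115 V.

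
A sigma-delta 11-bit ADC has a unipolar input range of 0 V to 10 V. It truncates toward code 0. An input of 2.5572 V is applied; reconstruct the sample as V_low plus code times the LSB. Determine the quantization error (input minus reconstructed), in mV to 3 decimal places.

LSB = 10/2^11 = 4.883 mV.
(2.5572 − 0)/0.00488281 = 523.7146; ⌊·⌋ gives code 523.
Reconstructed: 2.5537109 V.
V_in − V_rec = 0.00348906 V = 3.489 mV.

3.489 mV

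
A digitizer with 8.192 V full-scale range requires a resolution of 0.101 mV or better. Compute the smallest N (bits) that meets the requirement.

Number of steps required ≥ 8.192 V / 0.101 mV = 81108.91.
Need 2^N ≥ 81108.91; 2^16 = 65536, 2^17 = 131072.
Minimum N = 17.

17 bits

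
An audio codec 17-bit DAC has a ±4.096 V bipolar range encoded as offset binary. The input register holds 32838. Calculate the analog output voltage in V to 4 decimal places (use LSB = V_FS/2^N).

LSB = 8.192 V / 2^17 = 62.50 µV.
V_out = (−4.096) + 32838 × 6.25e-05 V = -2.04363 V.

-2.0436 V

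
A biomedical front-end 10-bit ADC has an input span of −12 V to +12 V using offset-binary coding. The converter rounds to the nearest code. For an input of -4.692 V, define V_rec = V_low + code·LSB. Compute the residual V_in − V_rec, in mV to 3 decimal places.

One LSB is 24 V / 1024 = 23.438 mV.
Scaled input = 311.8080 LSBs, so code = 312.
Code 312 maps back to (−12) + 312×0.0234375 V = -4.6875 V.
Error = -4.692 − (−4.6875) = -0.0045 V = -4.500 mV.

-4.500 mV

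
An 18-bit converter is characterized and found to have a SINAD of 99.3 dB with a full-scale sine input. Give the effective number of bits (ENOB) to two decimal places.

16.20 bits

ENOB = (SINAD − 1.76) / 6.02 = (99.3 − 1.76)/6.02 = 16.203.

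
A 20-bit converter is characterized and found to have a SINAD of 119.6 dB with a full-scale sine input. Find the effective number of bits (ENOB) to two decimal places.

ENOB = (SINAD − 1.76) / 6.02 = (119.6 − 1.76)/6.02 = 19.575.

19.57 bits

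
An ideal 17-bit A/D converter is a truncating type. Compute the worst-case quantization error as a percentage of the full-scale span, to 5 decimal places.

0.00076 %

Truncating → worst-case error = 1 LSB = V_FS/2^17, so 100/131072 = 0.000762939 % of full scale.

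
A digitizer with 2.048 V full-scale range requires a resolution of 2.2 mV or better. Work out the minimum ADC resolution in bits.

Number of steps required ≥ 2.048 V / 2.2 mV = 930.91.
Need 2^N ≥ 930.91; 2^9 = 512, 2^10 = 1024.
Minimum N = 10.

10 bits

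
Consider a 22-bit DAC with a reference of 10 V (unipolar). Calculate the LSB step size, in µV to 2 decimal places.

2.38 µV

Full-scale span = 10 V.
LSB = 10 / 2^22 = 10 / 4194304 = 2.38419e-06 V = 2.38 µV.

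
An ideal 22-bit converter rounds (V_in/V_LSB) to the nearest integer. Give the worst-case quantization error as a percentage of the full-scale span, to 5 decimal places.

0.00001 %

Rounding → worst-case error = ½ LSB = V_FS/2^23, so 100/8388608 = 1.19209e-05 % of full scale.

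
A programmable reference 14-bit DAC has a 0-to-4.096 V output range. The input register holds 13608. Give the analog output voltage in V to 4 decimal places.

3.4020 V

LSB = 4.096 V / 2^14 = 250.00 µV.
V_out = 0 + 13608 × 0.00025 V = 3.402 V.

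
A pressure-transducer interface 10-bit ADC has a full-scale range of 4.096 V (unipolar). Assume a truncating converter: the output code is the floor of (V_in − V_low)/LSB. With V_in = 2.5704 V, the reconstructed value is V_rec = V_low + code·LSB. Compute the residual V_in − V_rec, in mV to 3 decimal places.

LSB = 4.096/2^10 = 4.000 mV.
(V_in − V_low)/LSB = (2.5704 − 0)/0.004 = 642.6000 → code 642 (floor).
Code 642 maps back to 0 + 642×0.004 V = 2.568 V.
Error = 2.5704 − 2.568 = 0.0024 V = 2.400 mV.

2.400 mV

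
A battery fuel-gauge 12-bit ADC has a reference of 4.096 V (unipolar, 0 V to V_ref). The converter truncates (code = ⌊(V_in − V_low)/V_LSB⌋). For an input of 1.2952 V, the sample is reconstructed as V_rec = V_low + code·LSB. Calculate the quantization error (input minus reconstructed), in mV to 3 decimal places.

Step size: 4.096 V ÷ 2^12 = 1.000 mV.
(V_in − V_low)/LSB = (1.2952 − 0)/0.001 = 1295.2000 → code 1295 (floor).
V_rec = 0 + 1295·0.001 = 1.295 V.
Error = 1.2952 − 1.295 = 0.0002 V = 0.200 mV.

0.200 mV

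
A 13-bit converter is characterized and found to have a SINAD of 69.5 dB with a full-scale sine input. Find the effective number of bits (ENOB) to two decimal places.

ENOB = (SINAD − 1.76) / 6.02 = (69.5 − 1.76)/6.02 = 11.252.

11.25 bits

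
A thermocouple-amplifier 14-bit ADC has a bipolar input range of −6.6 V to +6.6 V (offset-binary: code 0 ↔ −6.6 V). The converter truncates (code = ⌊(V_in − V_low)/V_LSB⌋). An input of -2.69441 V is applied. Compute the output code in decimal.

code 4847

With 16384 levels over 13.2 V, one step is 0.806 mV.
(-2.69441 − (−6.6)) / 0.000805664 = 4847.666 LSBs.
Floor → code 4847.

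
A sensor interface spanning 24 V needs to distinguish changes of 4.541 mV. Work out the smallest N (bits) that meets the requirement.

Number of steps required ≥ 24 V / 4.541 mV = 5285.18.
Need 2^N ≥ 5285.18; 2^12 = 4096, 2^13 = 8192.
Minimum N = 13.

13 bits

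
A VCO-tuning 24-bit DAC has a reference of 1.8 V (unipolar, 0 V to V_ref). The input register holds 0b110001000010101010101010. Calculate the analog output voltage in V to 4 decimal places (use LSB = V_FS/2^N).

LSB = 1.8 V / 2^24 = 0.11 µV.
Code 0b110001000010101010101010 = 12855978 decimal.
V_out = 0 + 12855978 × 1.07288e-07 V = 1.3793 V.

1.3793 V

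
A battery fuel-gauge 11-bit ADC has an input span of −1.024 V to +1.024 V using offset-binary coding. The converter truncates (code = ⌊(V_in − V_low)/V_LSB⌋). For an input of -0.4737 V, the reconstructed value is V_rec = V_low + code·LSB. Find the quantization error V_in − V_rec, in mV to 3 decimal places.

One LSB is 2.048 V / 2048 = 1.000 mV.
Scaled input = 550.3000 LSBs, so code = 550.
Code 550 maps back to (−1.024) + 550×0.001 V = -0.474 V.
V_in − V_rec = 0.0003 V = 0.300 mV.

0.300 mV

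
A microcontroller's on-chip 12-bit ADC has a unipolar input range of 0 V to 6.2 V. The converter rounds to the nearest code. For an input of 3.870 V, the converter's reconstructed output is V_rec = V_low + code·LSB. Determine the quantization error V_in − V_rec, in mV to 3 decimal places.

Step size: 6.2 V ÷ 2^12 = 1.514 mV.
(V_in − V_low)/LSB = (3.870 − 0)/0.00151367 = 2556.6968 → code 2557 (round).
Reconstructed: 3.870459 V.
V_in − V_rec = -0.000458984 V = -0.459 mV.

-0.459 mV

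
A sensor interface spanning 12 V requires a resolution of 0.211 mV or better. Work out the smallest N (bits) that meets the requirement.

16 bits

Number of steps required ≥ 12 V / 0.211 mV = 56872.04.
Need 2^N ≥ 56872.04; 2^15 = 32768, 2^16 = 65536.
Minimum N = 16.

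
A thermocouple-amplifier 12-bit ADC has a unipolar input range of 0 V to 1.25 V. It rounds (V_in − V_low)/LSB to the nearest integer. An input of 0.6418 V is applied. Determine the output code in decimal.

code 2103

With 4096 levels over 1.25 V, one step is 305.18 µV.
(0.6418 − 0) / 0.000305176 = 2103.050 LSBs.
So the output code is 2103.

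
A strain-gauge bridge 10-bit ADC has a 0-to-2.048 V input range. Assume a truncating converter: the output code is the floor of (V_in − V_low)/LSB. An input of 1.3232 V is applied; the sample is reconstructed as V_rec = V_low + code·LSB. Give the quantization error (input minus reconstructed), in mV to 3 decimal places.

LSB = 2.048/2^10 = 2.000 mV.
(1.3232 − 0)/0.002 = 661.6000; ⌊·⌋ gives code 661.
V_rec = 0 + 661·0.002 = 1.322 V.
Difference: 0.0012 V → 1.200 mV.

1.200 mV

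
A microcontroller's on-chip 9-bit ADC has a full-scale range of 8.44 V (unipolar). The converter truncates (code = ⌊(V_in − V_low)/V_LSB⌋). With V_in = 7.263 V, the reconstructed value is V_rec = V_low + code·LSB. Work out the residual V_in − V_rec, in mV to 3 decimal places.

9.875 mV

LSB = 8.44/2^9 = 16.484 mV.
Scaled input = 440.5991 LSBs, so code = 440.
Reconstructed: 7.253125 V.
V_in − V_rec = 0.009875 V = 9.875 mV.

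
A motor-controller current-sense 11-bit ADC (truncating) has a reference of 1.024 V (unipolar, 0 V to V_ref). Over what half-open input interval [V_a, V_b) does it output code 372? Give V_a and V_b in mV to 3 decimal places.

LSB = 1.024/2^11 = 0.500 mV.
V_a = V_low + 372·LSB = 0.186 V; V_b = V_low + 373·LSB = 0.1865 V.

[186.000 mV, 186.500 mV)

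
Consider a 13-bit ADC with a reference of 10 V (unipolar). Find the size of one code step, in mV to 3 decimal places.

1.221 mV

Full-scale span = 10 V.
LSB = 10 / 2^13 = 10 / 8192 = 0.0012207 V = 1.221 mV.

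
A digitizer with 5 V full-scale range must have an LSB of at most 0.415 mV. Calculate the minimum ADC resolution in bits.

Number of steps required ≥ 5 V / 0.415 mV = 12048.19.
Need 2^N ≥ 12048.19; 2^13 = 8192, 2^14 = 16384.
Minimum N = 14.

14 bits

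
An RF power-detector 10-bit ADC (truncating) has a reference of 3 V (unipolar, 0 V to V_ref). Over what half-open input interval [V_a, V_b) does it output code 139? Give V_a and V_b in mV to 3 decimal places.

[407.227 mV, 410.156 mV)

LSB = 3/2^10 = 2.930 mV.
V_a = V_low + 139·LSB = 0.407227 V; V_b = V_low + 140·LSB = 0.410156 V.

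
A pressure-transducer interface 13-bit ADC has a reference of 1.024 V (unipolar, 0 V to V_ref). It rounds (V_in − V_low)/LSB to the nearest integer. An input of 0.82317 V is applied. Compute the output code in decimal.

code 6585

With 8192 levels over 1.024 V, one step is 125.00 µV.
(V_in − V_low)/LSB = (0.82317 − 0) / 0.000125 = 6585.360.
round(6585.360) = 6585.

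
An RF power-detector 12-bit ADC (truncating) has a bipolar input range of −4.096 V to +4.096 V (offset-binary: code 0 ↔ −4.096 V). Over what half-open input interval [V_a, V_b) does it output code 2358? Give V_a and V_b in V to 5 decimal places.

[0.62000 V, 0.62200 V)

LSB = 8.192/2^12 = 2.000 mV.
V_a = V_low + 2358·LSB = 0.62 V; V_b = V_low + 2359·LSB = 0.622 V.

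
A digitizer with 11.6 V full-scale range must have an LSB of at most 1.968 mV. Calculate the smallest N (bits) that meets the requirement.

13 bits

Number of steps required ≥ 11.6 V / 1.968 mV = 5894.31.
Need 2^N ≥ 5894.31; 2^12 = 4096, 2^13 = 8192.
Minimum N = 13.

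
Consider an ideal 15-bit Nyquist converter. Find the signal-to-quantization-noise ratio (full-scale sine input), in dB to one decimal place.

SNR ≈ 6.02·N + 1.76 dB = 6.02·15 + 1.76 = 92.06 dB.

92.1 dB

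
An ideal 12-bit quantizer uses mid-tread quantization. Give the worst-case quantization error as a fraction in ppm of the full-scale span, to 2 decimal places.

122.07 ppm

Rounding → worst-case error = ½ LSB = V_FS/2^13, so 1e+06/8192 = 122.07 ppm of full scale.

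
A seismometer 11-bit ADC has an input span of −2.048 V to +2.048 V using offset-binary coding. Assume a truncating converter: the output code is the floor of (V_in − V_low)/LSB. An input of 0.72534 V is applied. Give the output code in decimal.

Full-scale span = 4.096 V; LSB = 4.096/2^11 = 2.000 mV.
Input sits at 1386.670 steps above V_low.
⌊·⌋(1386.670) = 1386.

code 1386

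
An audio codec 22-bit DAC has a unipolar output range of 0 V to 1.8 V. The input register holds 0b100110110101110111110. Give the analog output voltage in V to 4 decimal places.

LSB = 1.8 V / 2^22 = 0.43 µV.
Code 0b100110110101110111110 = 1272766 decimal.
V_out = 0 + 1272766 × 4.29153e-07 V = 0.546212 V.

0.5462 V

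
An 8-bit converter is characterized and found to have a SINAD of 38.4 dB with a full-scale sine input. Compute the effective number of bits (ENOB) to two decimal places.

6.09 bits

ENOB = (SINAD − 1.76) / 6.02 = (38.4 − 1.76)/6.02 = 6.086.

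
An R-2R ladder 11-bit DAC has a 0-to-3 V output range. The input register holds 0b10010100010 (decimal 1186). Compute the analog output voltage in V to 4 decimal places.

LSB = 3 V / 2^11 = 1.465 mV.
Code 0b10010100010 = 1186 decimal.
V_out = 0 + 1186 × 0.00146484 V = 1.7373 V.

1.7373 V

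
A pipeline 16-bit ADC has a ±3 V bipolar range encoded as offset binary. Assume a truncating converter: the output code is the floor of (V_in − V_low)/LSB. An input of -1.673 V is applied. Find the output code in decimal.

With 65536 levels over 6 V, one step is 91.55 µV.
(-1.673 − (−3)) / 9.15527e-05 = 14494.379 LSBs.
Floor → code 14494.

code 14494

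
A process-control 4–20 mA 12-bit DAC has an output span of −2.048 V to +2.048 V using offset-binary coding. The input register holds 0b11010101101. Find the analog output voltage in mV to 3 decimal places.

-339.000 mV

LSB = 4.096 V / 2^12 = 1.000 mV.
Code 0b11010101101 = 1709 decimal.
V_out = (−2.048) + 1709 × 0.001 V = -0.339 V.
= -339.000 mV.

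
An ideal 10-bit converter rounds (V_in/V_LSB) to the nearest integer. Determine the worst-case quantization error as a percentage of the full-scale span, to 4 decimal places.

0.0488 %

Rounding → worst-case error = ½ LSB = V_FS/2^11, so 100/2048 = 0.0488281 % of full scale.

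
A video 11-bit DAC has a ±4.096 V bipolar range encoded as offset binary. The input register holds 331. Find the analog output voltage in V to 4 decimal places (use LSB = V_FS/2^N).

LSB = 8.192 V / 2^11 = 4.000 mV.
V_out = (−4.096) + 331 × 0.004 V = -2.772 V.

-2.7720 V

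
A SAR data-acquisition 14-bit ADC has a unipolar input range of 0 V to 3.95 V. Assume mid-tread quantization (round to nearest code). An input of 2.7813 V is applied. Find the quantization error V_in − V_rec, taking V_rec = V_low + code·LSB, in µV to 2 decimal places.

LSB = 3.95/2^14 = 241.09 µV.
(V_in − V_low)/LSB = (2.7813 − 0)/0.000241089 = 11536.4099 → code 11536 (round).
Code 11536 maps back to 0 + 11536×0.000241089 V = 2.7812012 V.
Error = 2.7813 − 2.7812012 = 9.88281e-05 V = 98.83 µV.

98.83 µV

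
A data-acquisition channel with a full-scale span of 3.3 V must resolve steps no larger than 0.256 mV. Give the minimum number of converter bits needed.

14 bits

Number of steps required ≥ 3.3 V / 0.256 mV = 12890.62.
Need 2^N ≥ 12890.62; 2^13 = 8192, 2^14 = 16384.
Minimum N = 14.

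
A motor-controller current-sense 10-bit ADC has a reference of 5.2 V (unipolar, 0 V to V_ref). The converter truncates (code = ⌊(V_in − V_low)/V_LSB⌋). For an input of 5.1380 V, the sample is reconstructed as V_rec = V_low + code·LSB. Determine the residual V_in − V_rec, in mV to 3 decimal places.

LSB = 5.2/2^10 = 5.078 mV.
Scaled input = 1011.7908 LSBs, so code = 1011.
Reconstructed: 5.1339844 V.
V_in − V_rec = 0.00401563 V = 4.016 mV.

4.016 mV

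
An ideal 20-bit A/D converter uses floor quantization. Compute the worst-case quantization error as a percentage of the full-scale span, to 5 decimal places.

Truncating → worst-case error = 1 LSB = V_FS/2^20, so 100/1048576 = 9.53674e-05 % of full scale.

0.00010 %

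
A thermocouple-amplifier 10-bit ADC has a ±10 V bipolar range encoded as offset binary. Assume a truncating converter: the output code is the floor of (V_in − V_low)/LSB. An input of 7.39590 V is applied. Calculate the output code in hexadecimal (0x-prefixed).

code 0x37A (decimal 890)

With 1024 levels over 20 V, one step is 19.531 mV.
(7.39590 − (−10)) / 0.0195312 = 890.670 LSBs.
So the output code is 890.
In hexadecimal (0x-prefixed): 0x37A.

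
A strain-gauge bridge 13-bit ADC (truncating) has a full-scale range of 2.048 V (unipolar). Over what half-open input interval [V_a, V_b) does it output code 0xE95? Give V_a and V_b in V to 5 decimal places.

LSB = 2.048/2^13 = 250.00 µV.
Code 0xE95 = 3733 decimal.
V_a = V_low + 3733·LSB = 0.93325 V; V_b = V_low + 3734·LSB = 0.9335 V.

[0.93325 V, 0.93350 V)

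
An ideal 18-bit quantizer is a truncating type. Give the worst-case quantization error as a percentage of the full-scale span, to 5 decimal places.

0.00038 %

Truncating → worst-case error = 1 LSB = V_FS/2^18, so 100/262144 = 0.00038147 % of full scale.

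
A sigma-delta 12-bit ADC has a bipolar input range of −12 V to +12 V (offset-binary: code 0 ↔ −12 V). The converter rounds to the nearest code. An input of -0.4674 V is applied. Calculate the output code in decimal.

With 4096 levels over 24 V, one step is 5.859 mV.
Input sits at 1968.230 steps above V_low.
So the output code is 1968.

code 1968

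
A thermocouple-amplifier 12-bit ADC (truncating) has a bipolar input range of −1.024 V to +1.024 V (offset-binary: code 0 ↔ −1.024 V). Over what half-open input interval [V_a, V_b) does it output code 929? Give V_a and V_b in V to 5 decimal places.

LSB = 2.048/2^12 = 0.500 mV.
V_a = V_low + 929·LSB = -0.5595 V; V_b = V_low + 930·LSB = -0.559 V.

[-0.55950 V, -0.55900 V)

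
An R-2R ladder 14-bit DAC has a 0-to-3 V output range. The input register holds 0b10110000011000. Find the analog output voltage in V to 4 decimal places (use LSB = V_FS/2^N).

2.0669 V

LSB = 3 V / 2^14 = 183.11 µV.
Code 0b10110000011000 = 11288 decimal.
V_out = 0 + 11288 × 0.000183105 V = 2.06689 V.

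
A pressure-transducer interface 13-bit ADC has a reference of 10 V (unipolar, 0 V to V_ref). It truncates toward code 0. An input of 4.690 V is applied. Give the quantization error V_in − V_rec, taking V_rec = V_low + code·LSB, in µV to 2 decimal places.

58.59 µV

Step size: 10 V ÷ 2^13 = 1.221 mV.
(V_in − V_low)/LSB = (4.690 − 0)/0.0012207 = 3842.0480 → code 3842 (floor).
Code 3842 maps back to 0 + 3842×0.0012207 V = 4.6899414 V.
V_in − V_rec = 5.85937e-05 V = 58.59 µV.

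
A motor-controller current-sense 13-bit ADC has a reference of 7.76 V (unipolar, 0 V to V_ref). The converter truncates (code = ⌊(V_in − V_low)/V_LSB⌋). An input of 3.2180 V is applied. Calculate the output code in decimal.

Full-scale span = 7.76 V; LSB = 7.76/2^13 = 0.947 mV.
Input sits at 3397.146 steps above V_low.
Floor → code 3397.

code 3397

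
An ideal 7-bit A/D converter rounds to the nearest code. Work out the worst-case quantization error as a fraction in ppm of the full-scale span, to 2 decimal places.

3906.25 ppm

Rounding → worst-case error = ½ LSB = V_FS/2^8, so 1e+06/256 = 3906.25 ppm of full scale.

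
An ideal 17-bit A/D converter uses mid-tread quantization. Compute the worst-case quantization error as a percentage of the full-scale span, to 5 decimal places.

Rounding → worst-case error = ½ LSB = V_FS/2^18, so 100/262144 = 0.00038147 % of full scale.

0.00038 %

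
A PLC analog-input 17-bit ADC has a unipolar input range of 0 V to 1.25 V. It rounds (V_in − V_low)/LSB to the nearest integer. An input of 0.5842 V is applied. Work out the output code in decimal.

code 61258

LSB = 1.25 V / 131072 = 9.54 µV.
(0.5842 − 0) / 9.53674e-06 = 61257.810 LSBs.
round(61257.810) = 61258.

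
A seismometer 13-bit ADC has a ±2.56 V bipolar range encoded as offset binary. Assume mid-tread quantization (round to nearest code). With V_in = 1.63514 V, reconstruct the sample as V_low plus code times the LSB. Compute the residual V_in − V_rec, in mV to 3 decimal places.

0.140 mV

Step size: 5.12 V ÷ 2^13 = 0.625 mV.
(1.63514 − (−2.56))/0.000625 = 6712.2240; round gives code 6712.
V_rec = (−2.56) + 6712·0.000625 = 1.635 V.
V_in − V_rec = 0.00014 V = 0.140 mV.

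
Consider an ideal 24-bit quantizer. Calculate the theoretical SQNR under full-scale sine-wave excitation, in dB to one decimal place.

146.2 dB

SNR ≈ 6.02·N + 1.76 dB = 6.02·24 + 1.76 = 146.24 dB.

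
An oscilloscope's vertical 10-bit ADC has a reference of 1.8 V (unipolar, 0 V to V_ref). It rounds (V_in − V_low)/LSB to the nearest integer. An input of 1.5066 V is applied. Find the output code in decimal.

Full-scale span = 1.8 V; LSB = 1.8/2^10 = 1.758 mV.
Input sits at 857.088 steps above V_low.
Round → code 857.

code 857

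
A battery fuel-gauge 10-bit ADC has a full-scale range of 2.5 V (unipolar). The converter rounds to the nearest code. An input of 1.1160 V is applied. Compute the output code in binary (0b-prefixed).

code 0b111001001 (decimal 457)

With 1024 levels over 2.5 V, one step is 2.441 mV.
(1.1160 − 0) / 0.00244141 = 457.114 LSBs.
So the output code is 457.
In binary (0b-prefixed): 0b111001001.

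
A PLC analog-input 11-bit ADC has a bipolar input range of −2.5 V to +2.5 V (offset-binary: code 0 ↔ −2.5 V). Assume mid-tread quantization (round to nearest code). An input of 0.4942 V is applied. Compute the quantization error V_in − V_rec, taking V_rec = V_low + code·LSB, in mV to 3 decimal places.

One LSB is 5 V / 2048 = 2.441 mV.
(V_in − V_low)/LSB = (0.4942 − (−2.5))/0.00244141 = 1226.4243 → code 1226 (round).
Code 1226 maps back to (−2.5) + 1226×0.00244141 V = 0.49316406 V.
V_in − V_rec = 0.00103594 V = 1.036 mV.

1.036 mV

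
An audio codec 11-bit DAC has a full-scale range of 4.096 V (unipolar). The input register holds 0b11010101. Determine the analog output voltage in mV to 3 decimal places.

426.000 mV

LSB = 4.096 V / 2^11 = 2.000 mV.
Code 0b11010101 = 213 decimal.
V_out = 0 + 213 × 0.002 V = 0.426 V.
= 426.000 mV.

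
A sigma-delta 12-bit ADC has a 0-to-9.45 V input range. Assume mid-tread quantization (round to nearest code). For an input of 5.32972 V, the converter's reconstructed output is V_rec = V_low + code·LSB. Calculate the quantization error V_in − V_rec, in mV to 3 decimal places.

Step size: 9.45 V ÷ 2^12 = 2.307 mV.
(V_in − V_low)/LSB = (5.32972 − 0)/0.00230713 = 2310.1093 → code 2310 (round).
V_rec = 0 + 2310·0.00230713 = 5.3294678 V.
V_in − V_rec = 0.000252227 V = 0.252 mV.

0.252 mV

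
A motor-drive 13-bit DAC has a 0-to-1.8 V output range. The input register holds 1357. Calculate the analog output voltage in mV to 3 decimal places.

298.169 mV

LSB = 1.8 V / 2^13 = 219.73 µV.
V_out = 0 + 1357 × 0.000219727 V = 0.298169 V.
= 298.169 mV.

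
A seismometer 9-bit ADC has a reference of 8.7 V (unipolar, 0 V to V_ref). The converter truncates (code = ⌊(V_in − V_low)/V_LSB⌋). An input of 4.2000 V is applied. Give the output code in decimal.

LSB = 8.7 V / 512 = 16.992 mV.
Input sits at 247.172 steps above V_low.
⌊·⌋(247.172) = 247.

code 247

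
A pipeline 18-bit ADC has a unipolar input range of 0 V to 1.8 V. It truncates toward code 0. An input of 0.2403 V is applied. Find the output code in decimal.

code 34996

With 262144 levels over 1.8 V, one step is 6.87 µV.
(V_in − V_low)/LSB = (0.2403 − 0) / 6.86646e-06 = 34996.224.
⌊·⌋(34996.224) = 34996.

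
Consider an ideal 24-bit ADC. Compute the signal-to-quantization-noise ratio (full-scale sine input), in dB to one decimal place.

146.2 dB

SNR ≈ 6.02·N + 1.76 dB = 6.02·24 + 1.76 = 146.24 dB.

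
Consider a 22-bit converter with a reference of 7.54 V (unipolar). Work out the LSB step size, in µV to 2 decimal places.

Full-scale span = 7.54 V.
LSB = 7.54 / 2^22 = 7.54 / 4194304 = 1.79768e-06 V = 1.80 µV.

1.80 µV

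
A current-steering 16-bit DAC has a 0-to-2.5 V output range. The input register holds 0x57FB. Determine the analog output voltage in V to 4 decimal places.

LSB = 2.5 V / 2^16 = 38.15 µV.
Code 0x57FB = 22523 decimal.
V_out = 0 + 22523 × 3.8147e-05 V = 0.859184 V.

0.8592 V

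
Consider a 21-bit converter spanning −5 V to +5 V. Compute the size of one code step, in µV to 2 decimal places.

4.77 µV

Full-scale span = 10 V.
LSB = 10 / 2^21 = 10 / 2097152 = 4.76837e-06 V = 4.77 µV.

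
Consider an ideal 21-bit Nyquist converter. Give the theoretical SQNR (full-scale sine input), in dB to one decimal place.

128.2 dB

SNR ≈ 6.02·N + 1.76 dB = 6.02·21 + 1.76 = 128.18 dB.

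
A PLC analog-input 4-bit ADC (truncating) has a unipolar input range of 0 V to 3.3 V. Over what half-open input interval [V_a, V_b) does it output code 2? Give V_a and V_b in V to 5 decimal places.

LSB = 3.3/2^4 = 206.250 mV.
V_a = V_low + 2·LSB = 0.4125 V; V_b = V_low + 3·LSB = 0.61875 V.

[0.41250 V, 0.61875 V)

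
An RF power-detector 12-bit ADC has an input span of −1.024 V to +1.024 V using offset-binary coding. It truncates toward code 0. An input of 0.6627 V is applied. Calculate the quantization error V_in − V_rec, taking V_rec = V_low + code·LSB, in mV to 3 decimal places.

0.200 mV

One LSB is 2.048 V / 4096 = 0.500 mV.
Scaled input = 3373.4000 LSBs, so code = 3373.
Code 3373 maps back to (−1.024) + 3373×0.0005 V = 0.6625 V.
Difference: 0.0002 V → 0.200 mV.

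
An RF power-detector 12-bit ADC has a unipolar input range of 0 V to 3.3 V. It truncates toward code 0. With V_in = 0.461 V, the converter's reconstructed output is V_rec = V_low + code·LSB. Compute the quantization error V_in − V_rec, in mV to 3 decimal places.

LSB = 3.3/2^12 = 0.806 mV.
(0.461 − 0)/0.000805664 = 572.1988; ⌊·⌋ gives code 572.
Code 572 maps back to 0 + 572×0.000805664 V = 0.46083984 V.
Difference: 0.000160156 V → 0.160 mV.

0.160 mV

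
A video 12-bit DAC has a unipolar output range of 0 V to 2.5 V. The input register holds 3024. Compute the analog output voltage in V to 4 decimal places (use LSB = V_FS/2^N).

LSB = 2.5 V / 2^12 = 0.610 mV.
V_out = 0 + 3024 × 0.000610352 V = 1.8457 V.

1.8457 V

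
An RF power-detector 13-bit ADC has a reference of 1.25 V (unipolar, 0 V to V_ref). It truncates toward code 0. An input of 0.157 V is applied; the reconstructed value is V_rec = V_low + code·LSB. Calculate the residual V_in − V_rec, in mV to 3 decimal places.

Step size: 1.25 V ÷ 2^13 = 152.59 µV.
Scaled input = 1028.9152 LSBs, so code = 1028.
Reconstructed: 0.15686035 V.
V_in − V_rec = 0.000139648 V = 0.140 mV.

0.140 mV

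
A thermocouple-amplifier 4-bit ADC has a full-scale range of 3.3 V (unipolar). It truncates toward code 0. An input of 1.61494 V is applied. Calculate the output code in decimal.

LSB = 3.3 V / 16 = 206.250 mV.
(V_in − V_low)/LSB = (1.61494 − 0) / 0.20625 = 7.830.
⌊·⌋(7.830) = 7.

code 7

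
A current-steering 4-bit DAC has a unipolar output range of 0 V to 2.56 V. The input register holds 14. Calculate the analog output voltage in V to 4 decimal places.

2.2400 V

LSB = 2.56 V / 2^4 = 160.000 mV.
V_out = 0 + 14 × 0.16 V = 2.24 V.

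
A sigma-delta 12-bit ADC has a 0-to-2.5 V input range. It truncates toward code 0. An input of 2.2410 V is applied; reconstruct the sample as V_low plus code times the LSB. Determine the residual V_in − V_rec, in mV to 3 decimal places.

One LSB is 2.5 V / 4096 = 0.610 mV.
Scaled input = 3671.6544 LSBs, so code = 3671.
V_rec = 0 + 3671·0.000610352 = 2.2406006 V.
Difference: 0.000399414 V → 0.399 mV.

0.399 mV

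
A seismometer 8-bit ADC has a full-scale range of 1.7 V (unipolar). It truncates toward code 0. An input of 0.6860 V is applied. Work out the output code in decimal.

code 103

Full-scale span = 1.7 V; LSB = 1.7/2^8 = 6.641 mV.
(0.6860 − 0) / 0.00664062 = 103.304 LSBs.
Floor → code 103.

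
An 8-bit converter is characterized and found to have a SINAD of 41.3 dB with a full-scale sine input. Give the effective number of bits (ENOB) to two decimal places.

6.57 bits

ENOB = (SINAD − 1.76) / 6.02 = (41.3 − 1.76)/6.02 = 6.568.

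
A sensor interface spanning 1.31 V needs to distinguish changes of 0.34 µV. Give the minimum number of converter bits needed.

Number of steps required ≥ 1.31 V / 0.34 µV = 3852941.18.
Need 2^N ≥ 3852941.18; 2^21 = 2097152, 2^22 = 4194304.
Minimum N = 22.

22 bits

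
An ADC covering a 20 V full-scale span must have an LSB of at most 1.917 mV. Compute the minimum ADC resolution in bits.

Number of steps required ≥ 20 V / 1.917 mV = 10432.97.
Need 2^N ≥ 10432.97; 2^13 = 8192, 2^14 = 16384.
Minimum N = 14.

14 bits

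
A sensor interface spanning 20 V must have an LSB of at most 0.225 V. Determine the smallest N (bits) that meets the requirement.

Number of steps required ≥ 20 V / 0.225 V = 88.89.
Need 2^N ≥ 88.89; 2^6 = 64, 2^7 = 128.
Minimum N = 7.

7 bits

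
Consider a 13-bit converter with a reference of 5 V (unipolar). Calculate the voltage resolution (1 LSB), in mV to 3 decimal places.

Full-scale span = 5 V.
LSB = 5 / 2^13 = 5 / 8192 = 0.000610352 V = 0.610 mV.

0.610 mV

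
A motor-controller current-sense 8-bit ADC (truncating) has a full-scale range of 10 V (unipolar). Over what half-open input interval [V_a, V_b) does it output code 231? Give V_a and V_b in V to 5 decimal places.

LSB = 10/2^8 = 39.062 mV.
V_a = V_low + 231·LSB = 9.02344 V; V_b = V_low + 232·LSB = 9.0625 V.

[9.02344 V, 9.06250 V)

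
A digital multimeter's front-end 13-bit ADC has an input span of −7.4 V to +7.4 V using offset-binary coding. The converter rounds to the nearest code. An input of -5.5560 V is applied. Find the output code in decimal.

LSB = 14.8 V / 8192 = 1.807 mV.
(-5.5560 − (−7.4)) / 0.00180664 = 1020.679 LSBs.
So the output code is 1021.

code 1021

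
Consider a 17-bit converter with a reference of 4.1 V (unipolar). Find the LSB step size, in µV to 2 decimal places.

31.28 µV

Full-scale span = 4.1 V.
LSB = 4.1 / 2^17 = 4.1 / 131072 = 3.12805e-05 V = 31.28 µV.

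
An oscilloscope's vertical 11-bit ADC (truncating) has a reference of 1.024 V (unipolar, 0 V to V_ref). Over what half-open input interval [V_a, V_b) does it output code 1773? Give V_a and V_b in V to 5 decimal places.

LSB = 1.024/2^11 = 0.500 mV.
V_a = V_low + 1773·LSB = 0.8865 V; V_b = V_low + 1774·LSB = 0.887 V.

[0.88650 V, 0.88700 V)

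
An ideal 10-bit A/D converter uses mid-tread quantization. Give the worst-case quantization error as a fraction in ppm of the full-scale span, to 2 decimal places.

Rounding → worst-case error = ½ LSB = V_FS/2^11, so 1e+06/2048 = 488.281 ppm of full scale.

488.28 ppm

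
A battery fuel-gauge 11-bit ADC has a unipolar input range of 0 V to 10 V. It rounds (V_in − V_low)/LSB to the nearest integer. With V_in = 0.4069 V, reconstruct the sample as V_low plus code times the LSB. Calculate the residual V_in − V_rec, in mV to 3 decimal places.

1.627 mV

LSB = 10/2^11 = 4.883 mV.
(0.4069 − 0)/0.00488281 = 83.3331; round gives code 83.
Reconstructed: 0.40527344 V.
Error = 0.4069 − 0.40527344 = 0.00162656 V = 1.627 mV.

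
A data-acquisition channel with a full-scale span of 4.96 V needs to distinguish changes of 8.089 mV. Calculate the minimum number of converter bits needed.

Number of steps required ≥ 4.96 V / 8.089 mV = 613.18.
Need 2^N ≥ 613.18; 2^9 = 512, 2^10 = 1024.
Minimum N = 10.

10 bits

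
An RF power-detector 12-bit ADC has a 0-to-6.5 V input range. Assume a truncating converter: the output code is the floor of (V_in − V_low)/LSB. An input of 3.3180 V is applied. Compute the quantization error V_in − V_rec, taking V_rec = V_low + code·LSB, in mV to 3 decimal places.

One LSB is 6.5 V / 4096 = 1.587 mV.
Scaled input = 2090.8505 LSBs, so code = 2090.
Reconstructed: 3.3166504 V.
V_in − V_rec = 0.00134961 V = 1.350 mV.

1.350 mV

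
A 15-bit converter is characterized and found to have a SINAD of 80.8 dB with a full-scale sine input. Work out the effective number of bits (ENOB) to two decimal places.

13.13 bits

ENOB = (SINAD − 1.76) / 6.02 = (80.8 − 1.76)/6.02 = 13.130.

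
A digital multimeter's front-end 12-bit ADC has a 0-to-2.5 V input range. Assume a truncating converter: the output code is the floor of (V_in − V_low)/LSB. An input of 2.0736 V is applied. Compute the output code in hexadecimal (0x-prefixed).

code 0xD45 (decimal 3397)

LSB = 2.5 V / 4096 = 0.610 mV.
(V_in − V_low)/LSB = (2.0736 − 0) / 0.000610352 = 3397.386.
⌊·⌋(3397.386) = 3397.
In hexadecimal (0x-prefixed): 0xD45.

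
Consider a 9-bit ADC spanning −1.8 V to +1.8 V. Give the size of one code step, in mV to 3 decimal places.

Full-scale span = 3.6 V.
LSB = 3.6 / 2^9 = 3.6 / 512 = 0.00703125 V = 7.031 mV.

7.031 mV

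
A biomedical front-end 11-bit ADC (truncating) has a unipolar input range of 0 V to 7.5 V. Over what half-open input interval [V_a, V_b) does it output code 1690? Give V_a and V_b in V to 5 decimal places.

[6.18896 V, 6.19263 V)

LSB = 7.5/2^11 = 3.662 mV.
V_a = V_low + 1690·LSB = 6.18896 V; V_b = V_low + 1691·LSB = 6.19263 V.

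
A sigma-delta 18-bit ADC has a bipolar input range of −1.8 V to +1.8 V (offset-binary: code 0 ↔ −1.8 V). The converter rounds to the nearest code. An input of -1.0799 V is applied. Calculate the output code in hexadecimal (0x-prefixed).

code 0xCCD4 (decimal 52436)

LSB = 3.6 V / 262144 = 13.73 µV.
Input sits at 52436.082 steps above V_low.
Round → code 52436.
In hexadecimal (0x-prefixed): 0xCCD4.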